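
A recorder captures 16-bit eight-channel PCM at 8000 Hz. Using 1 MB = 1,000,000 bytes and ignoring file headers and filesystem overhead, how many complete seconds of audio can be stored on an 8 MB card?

62 seconds

Uncompressed byte rate = 8,000 × 2 × 8 = 128,000 bytes/s.
Capacity = 8 × 1,000,000 = 8,000,000 bytes.
8,000,000 / 128,000 ≈ 62.5 s → 62 seconds.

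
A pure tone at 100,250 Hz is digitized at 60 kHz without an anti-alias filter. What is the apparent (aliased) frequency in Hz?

Nyquist = 60,000/2 = 30,000 Hz; 100,250 Hz exceeds it.
Alias = |100,250 − 2×60,000| = |100,250 − 120,000| = 19,750 Hz.

19,750 Hz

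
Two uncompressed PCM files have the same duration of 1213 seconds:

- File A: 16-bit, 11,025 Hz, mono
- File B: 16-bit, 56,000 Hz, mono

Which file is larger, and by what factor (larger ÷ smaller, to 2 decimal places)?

File A: 11,025 × 2 × 1 = 22,050 bytes/s.
File B: 56,000 × 2 × 1 = 112,000 bytes/s.
File B is larger; ratio = 135,856,000 / 26,746,650 = 5.08.

File B, by a factor of 5.08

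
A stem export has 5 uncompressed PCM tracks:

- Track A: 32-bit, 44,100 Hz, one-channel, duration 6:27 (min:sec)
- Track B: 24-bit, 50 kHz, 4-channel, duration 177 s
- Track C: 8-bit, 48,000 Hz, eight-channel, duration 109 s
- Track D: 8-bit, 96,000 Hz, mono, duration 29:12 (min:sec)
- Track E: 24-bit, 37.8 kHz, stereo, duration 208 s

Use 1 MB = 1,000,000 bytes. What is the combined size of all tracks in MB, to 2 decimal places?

Track A: 6:27 (min:sec) = 387 s; 44,100 × 387 × 4 × 1 = 68,266,800 bytes.
Track B: 50,000 × 177 × 3 × 4 = 106,200,000 bytes.
Track C: 48,000 × 109 × 1 × 8 = 41,856,000 bytes.
Track D: 29:12 (min:sec) = 1,752 s; 96,000 × 1,752 × 1 × 1 = 168,192,000 bytes.
Track E: 37,800 × 208 × 3 × 2 = 47,174,400 bytes.
Total = 431,689,200 bytes = 431.69 MB.

431.69 MB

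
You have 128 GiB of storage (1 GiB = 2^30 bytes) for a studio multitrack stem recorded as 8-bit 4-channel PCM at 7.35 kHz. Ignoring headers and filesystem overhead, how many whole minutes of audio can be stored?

77,913 minutes

Uncompressed byte rate = 7,350 × 1 × 4 = 29,400 bytes/s.
Capacity = 128 × 1,073,741,824 = 137,438,953,472 bytes.
137,438,953,472 / 29,400 ≈ 4674794.34 s → 77,913 minutes.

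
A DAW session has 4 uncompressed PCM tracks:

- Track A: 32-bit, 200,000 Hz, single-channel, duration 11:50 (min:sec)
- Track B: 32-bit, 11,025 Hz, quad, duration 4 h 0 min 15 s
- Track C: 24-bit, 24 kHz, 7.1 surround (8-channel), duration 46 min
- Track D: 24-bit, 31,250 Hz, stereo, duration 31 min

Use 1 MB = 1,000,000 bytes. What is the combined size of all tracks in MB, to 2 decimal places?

Track A: 11:50 (min:sec) = 710 s; 200,000 × 710 × 4 × 1 = 568,000,000 bytes.
Track B: 4 h 0 min 15 s = 14,415 s; 11,025 × 14,415 × 4 × 4 = 2,542,806,000 bytes.
Track C: 46 min = 2,760 s; 24,000 × 2,760 × 3 × 8 = 1,589,760,000 bytes.
Track D: 31 min = 1,860 s; 31,250 × 1,860 × 3 × 2 = 348,750,000 bytes.
Total = 5,049,316,000 bytes = 5049.32 MB.

5049.32 MB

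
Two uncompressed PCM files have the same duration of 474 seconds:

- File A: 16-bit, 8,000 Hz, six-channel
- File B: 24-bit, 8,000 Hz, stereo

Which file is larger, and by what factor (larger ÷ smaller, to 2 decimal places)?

File A: 8,000 × 2 × 6 = 96,000 bytes/s.
File B: 8,000 × 3 × 2 = 48,000 bytes/s.
File A is larger; ratio = 45,504,000 / 22,752,000 = 2.00.

File A, by a factor of 2.00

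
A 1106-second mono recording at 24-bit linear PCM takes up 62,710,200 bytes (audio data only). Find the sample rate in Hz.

18,900 Hz

Bytes = sample_rate × seconds × bytes_per_sample × channels.
sample_rate = 62,710,200 / (1,106 × 3 × 1) = 62,710,200 / 3,318 = 18,900 Hz.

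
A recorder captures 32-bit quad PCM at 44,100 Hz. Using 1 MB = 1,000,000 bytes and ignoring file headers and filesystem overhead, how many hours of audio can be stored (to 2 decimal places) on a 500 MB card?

0.20 hours

Uncompressed byte rate = 44,100 × 4 × 4 = 705,600 bytes/s.
Capacity = 500 × 1,000,000 = 500,000,000 bytes.
500,000,000 / 705,600 ≈ 708.62 s → 0.20 hours.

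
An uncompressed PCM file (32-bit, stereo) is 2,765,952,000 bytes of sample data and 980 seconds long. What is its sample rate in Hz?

352,800 Hz

Bytes = sample_rate × seconds × bytes_per_sample × channels.
sample_rate = 2,765,952,000 / (980 × 4 × 2) = 2,765,952,000 / 7,840 = 352,800 Hz.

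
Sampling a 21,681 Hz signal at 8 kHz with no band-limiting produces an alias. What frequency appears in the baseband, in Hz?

2,319 Hz

Nyquist = 8,000/2 = 4,000 Hz; 21,681 Hz exceeds it.
Alias = |21,681 − 3×8,000| = |21,681 − 24,000| = 2,319 Hz.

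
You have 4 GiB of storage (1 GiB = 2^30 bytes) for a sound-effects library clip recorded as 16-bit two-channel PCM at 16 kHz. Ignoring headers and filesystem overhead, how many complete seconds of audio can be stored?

Uncompressed byte rate = 16,000 × 2 × 2 = 64,000 bytes/s.
Capacity = 4 × 1,073,741,824 = 4,294,967,296 bytes.
4,294,967,296 / 64,000 ≈ 67108.86 s → 67,108 seconds.

67,108 seconds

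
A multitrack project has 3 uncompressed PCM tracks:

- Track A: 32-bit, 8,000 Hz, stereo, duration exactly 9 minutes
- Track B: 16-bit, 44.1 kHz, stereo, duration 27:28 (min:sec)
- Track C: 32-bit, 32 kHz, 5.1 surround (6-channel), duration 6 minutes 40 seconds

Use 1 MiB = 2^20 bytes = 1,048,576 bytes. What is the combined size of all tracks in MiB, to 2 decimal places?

603.17 MiB

Track A: exactly 9 minutes = 540 s; 8,000 × 540 × 4 × 2 = 34,560,000 bytes.
Track B: 27:28 (min:sec) = 1,648 s; 44,100 × 1,648 × 2 × 2 = 290,707,200 bytes.
Track C: 6 minutes 40 seconds = 400 s; 32,000 × 400 × 4 × 6 = 307,200,000 bytes.
Total = 632,467,200 bytes = 603.17 MiB.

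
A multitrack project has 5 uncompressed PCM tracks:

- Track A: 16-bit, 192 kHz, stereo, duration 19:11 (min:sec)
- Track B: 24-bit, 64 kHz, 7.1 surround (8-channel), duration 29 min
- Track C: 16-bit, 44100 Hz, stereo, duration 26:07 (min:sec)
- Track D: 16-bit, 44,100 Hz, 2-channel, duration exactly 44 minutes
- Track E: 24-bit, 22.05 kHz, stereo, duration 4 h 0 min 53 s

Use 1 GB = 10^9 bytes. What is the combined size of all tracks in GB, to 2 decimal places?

6.21 GB

Track A: 19:11 (min:sec) = 1,151 s; 192,000 × 1,151 × 2 × 2 = 883,968,000 bytes.
Track B: 29 min = 1,740 s; 64,000 × 1,740 × 3 × 8 = 2,672,640,000 bytes.
Track C: 26:07 (min:sec) = 1,567 s; 44,100 × 1,567 × 2 × 2 = 276,418,800 bytes.
Track D: exactly 44 minutes = 2,640 s; 44,100 × 2,640 × 2 × 2 = 465,696,000 bytes.
Track E: 4 h 0 min 53 s = 14,453 s; 22,050 × 14,453 × 3 × 2 = 1,912,131,900 bytes.
Total = 6,210,854,700 bytes = 6.21 GB.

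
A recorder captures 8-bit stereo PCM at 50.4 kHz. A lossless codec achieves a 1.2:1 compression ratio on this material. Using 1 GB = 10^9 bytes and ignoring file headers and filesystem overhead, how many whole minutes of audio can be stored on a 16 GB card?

Uncompressed byte rate = 50,400 × 1 × 2 = 100,800 bytes/s.
After 1.2:1 compression, effective rate ≈ 84000 bytes/s.
Capacity = 16 × 1,000,000,000 = 16,000,000,000 bytes.
16,000,000,000 / effective rate ≈ 190476.19 s → 3,174 minutes.

3,174 minutes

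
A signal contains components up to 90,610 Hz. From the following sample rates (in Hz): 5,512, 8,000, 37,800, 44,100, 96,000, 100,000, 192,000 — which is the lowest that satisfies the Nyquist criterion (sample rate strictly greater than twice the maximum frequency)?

192,000 Hz

Need sample rate > 2 × 90,610 = 181,220 Hz.
Lowest listed rate above 181,220 Hz is 192,000 Hz.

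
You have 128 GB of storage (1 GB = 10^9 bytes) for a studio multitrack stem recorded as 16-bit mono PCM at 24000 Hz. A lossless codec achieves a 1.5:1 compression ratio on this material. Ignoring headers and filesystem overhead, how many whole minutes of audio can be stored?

Uncompressed byte rate = 24,000 × 2 × 1 = 48,000 bytes/s.
After 1.5:1 compression, effective rate ≈ 32000 bytes/s.
Capacity = 128 × 1,000,000,000 = 128,000,000,000 bytes.
128,000,000,000 / effective rate ≈ 4000000 s → 66,666 minutes.

66,666 minutes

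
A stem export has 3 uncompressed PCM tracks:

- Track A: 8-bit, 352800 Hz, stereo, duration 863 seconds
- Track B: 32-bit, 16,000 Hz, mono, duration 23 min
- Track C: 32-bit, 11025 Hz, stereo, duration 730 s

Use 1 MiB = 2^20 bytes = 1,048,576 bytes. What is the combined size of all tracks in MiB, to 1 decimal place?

726.4 MiB

Track A: 352,800 × 863 × 1 × 2 = 608,932,800 bytes.
Track B: 23 min = 1,380 s; 16,000 × 1,380 × 4 × 1 = 88,320,000 bytes.
Track C: 11,025 × 730 × 4 × 2 = 64,386,000 bytes.
Total = 761,638,800 bytes = 726.4 MiB.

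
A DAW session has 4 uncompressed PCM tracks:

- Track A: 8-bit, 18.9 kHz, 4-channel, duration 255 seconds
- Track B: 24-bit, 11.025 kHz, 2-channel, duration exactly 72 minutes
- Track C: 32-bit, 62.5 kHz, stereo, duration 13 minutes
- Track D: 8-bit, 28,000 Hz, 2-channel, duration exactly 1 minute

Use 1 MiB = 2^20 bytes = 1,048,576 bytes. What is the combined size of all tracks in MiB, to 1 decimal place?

666.1 MiB

Track A: 18,900 × 255 × 1 × 4 = 19,278,000 bytes.
Track B: exactly 72 minutes = 4,320 s; 11,025 × 4,320 × 3 × 2 = 285,768,000 bytes.
Track C: 13 minutes = 780 s; 62,500 × 780 × 4 × 2 = 390,000,000 bytes.
Track D: exactly 1 minute = 60 s; 28,000 × 60 × 1 × 2 = 3,360,000 bytes.
Total = 698,406,000 bytes = 666.1 MiB.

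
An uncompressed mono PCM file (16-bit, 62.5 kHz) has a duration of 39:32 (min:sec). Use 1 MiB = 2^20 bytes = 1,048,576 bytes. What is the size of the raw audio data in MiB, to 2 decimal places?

282.76 MiB

Duration = 39:32 (min:sec) = 2,372 s.
Bytes = 62,500 samples/s × 2,372 s × 2 bytes/sample × 1 ch = 296,500,000 bytes.
296,500,000 / 1,048,576 = 282.76 MiB.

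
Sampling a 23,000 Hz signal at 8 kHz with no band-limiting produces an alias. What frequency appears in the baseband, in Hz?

1,000 Hz

Nyquist = 8,000/2 = 4,000 Hz; 23,000 Hz exceeds it.
Alias = |23,000 − 3×8,000| = |23,000 − 24,000| = 1,000 Hz.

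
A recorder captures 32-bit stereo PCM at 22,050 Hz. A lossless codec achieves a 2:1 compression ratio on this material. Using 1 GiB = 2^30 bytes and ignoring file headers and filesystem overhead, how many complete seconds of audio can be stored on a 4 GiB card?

Uncompressed byte rate = 22,050 × 4 × 2 = 176,400 bytes/s.
After 2:1 compression, effective rate ≈ 88200 bytes/s.
Capacity = 4 × 1,073,741,824 = 4,294,967,296 bytes.
4,294,967,296 / effective rate ≈ 48695.77 s → 48,695 seconds.

48,695 seconds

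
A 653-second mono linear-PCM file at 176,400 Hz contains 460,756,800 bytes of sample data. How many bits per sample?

Bytes per sample = 460,756,800 / (176,400 × 653 × 1) = 460,756,800 / 115,189,200 = 4.
Bit depth = 4 × 8 = 32 bits.

32 bits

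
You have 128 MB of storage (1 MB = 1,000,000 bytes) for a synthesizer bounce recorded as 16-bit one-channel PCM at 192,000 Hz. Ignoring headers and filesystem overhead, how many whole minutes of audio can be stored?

Uncompressed byte rate = 192,000 × 2 × 1 = 384,000 bytes/s.
Capacity = 128 × 1,000,000 = 128,000,000 bytes.
128,000,000 / 384,000 ≈ 333.33 s → 5 minutes.

5 minutes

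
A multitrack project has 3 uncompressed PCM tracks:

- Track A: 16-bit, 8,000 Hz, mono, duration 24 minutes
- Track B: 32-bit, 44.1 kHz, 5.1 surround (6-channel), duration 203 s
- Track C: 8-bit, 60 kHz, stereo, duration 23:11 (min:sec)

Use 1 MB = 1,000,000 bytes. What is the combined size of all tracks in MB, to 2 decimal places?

Track A: 24 minutes = 1,440 s; 8,000 × 1,440 × 2 × 1 = 23,040,000 bytes.
Track B: 44,100 × 203 × 4 × 6 = 214,855,200 bytes.
Track C: 23:11 (min:sec) = 1,391 s; 60,000 × 1,391 × 1 × 2 = 166,920,000 bytes.
Total = 404,815,200 bytes = 404.82 MB.

404.82 MB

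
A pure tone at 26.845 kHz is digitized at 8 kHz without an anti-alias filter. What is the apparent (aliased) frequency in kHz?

Nyquist = 8,000/2 = 4,000 Hz; 26,845 Hz exceeds it.
Alias = |26,845 − 3×8,000| = |26,845 − 24,000| = 2,845 Hz = 2.845 kHz.

2.845 kHz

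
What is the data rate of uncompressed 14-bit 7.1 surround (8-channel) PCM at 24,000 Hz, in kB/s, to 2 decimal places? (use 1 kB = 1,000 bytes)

Bit rate = 24,000 × 14 × 8 = 2,688,000 bits/s.
2,688,000 / 8 = 336,000 B/s = 336.00 kB/s.

336.00 kB/s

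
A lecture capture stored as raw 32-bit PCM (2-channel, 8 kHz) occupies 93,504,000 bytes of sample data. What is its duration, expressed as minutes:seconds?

Byte rate = 8,000 × 4 × 2 = 64,000 bytes/s.
Duration = 93,504,000 / 64,000 = 1,461 s.
1,461 s = 24:21.

24:21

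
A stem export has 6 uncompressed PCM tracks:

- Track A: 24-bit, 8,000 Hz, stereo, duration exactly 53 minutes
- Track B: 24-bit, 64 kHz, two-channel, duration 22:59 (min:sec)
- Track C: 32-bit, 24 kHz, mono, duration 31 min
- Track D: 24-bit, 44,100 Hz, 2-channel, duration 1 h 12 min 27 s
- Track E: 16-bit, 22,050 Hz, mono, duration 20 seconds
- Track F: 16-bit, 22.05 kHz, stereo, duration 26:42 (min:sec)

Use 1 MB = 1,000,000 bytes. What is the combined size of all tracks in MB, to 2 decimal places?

Track A: exactly 53 minutes = 3,180 s; 8,000 × 3,180 × 3 × 2 = 152,640,000 bytes.
Track B: 22:59 (min:sec) = 1,379 s; 64,000 × 1,379 × 3 × 2 = 529,536,000 bytes.
Track C: 31 min = 1,860 s; 24,000 × 1,860 × 4 × 1 = 178,560,000 bytes.
Track D: 1 h 12 min 27 s = 4,347 s; 44,100 × 4,347 × 3 × 2 = 1,150,216,200 bytes.
Track E: 22,050 × 20 × 2 × 1 = 882,000 bytes.
Track F: 26:42 (min:sec) = 1,602 s; 22,050 × 1,602 × 2 × 2 = 141,296,400 bytes.
Total = 2,153,130,600 bytes = 2153.13 MB.

2153.13 MB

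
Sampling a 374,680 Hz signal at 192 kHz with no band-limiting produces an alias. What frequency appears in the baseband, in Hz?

9,320 Hz

Nyquist = 192,000/2 = 96,000 Hz; 374,680 Hz exceeds it.
Alias = |374,680 − 2×192,000| = |374,680 − 384,000| = 9,320 Hz.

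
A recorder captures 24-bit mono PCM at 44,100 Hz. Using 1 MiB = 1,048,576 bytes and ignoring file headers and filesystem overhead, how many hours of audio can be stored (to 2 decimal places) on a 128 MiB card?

0.28 hours

Uncompressed byte rate = 44,100 × 3 × 1 = 132,300 bytes/s.
Capacity = 128 × 1,048,576 = 134,217,728 bytes.
134,217,728 / 132,300 ≈ 1014.5 s → 0.28 hours.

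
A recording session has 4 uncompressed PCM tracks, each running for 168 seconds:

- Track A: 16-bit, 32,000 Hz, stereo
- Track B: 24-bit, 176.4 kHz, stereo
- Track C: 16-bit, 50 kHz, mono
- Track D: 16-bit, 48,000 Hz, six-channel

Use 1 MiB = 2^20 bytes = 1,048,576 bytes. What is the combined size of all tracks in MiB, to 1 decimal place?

298.4 MiB

Track A: 32,000 × 168 × 2 × 2 = 21,504,000 bytes.
Track B: 176,400 × 168 × 3 × 2 = 177,811,200 bytes.
Track C: 50,000 × 168 × 2 × 1 = 16,800,000 bytes.
Track D: 48,000 × 168 × 2 × 6 = 96,768,000 bytes.
Total = 312,883,200 bytes = 298.4 MiB.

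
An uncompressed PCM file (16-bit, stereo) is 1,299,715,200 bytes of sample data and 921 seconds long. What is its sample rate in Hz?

352,800 Hz

Bytes = sample_rate × seconds × bytes_per_sample × channels.
sample_rate = 1,299,715,200 / (921 × 2 × 2) = 1,299,715,200 / 3,684 = 352,800 Hz.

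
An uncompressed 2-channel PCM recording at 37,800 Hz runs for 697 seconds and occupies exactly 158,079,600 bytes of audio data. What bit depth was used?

Bytes per sample = 158,079,600 / (37,800 × 697 × 2) = 158,079,600 / 52,693,200 = 3.
Bit depth = 3 × 8 = 24 bits.

24 bits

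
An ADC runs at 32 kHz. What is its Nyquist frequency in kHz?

16 kHz

Nyquist frequency = sample rate / 2 = 32,000 / 2 = 16 kHz.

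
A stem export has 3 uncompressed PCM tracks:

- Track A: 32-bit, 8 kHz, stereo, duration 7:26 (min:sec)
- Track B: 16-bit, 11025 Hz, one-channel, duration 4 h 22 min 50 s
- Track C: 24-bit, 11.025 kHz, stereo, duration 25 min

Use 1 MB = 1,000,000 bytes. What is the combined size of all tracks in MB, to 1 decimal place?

Track A: 7:26 (min:sec) = 446 s; 8,000 × 446 × 4 × 2 = 28,544,000 bytes.
Track B: 4 h 22 min 50 s = 15,770 s; 11,025 × 15,770 × 2 × 1 = 347,728,500 bytes.
Track C: 25 min = 1,500 s; 11,025 × 1,500 × 3 × 2 = 99,225,000 bytes.
Total = 475,497,500 bytes = 475.5 MB.

475.5 MB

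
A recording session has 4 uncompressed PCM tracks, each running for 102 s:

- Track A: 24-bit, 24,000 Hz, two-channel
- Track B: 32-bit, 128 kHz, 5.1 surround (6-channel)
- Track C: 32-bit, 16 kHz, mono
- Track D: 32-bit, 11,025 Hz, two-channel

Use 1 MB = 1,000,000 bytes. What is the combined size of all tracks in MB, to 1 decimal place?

Track A: 24,000 × 102 × 3 × 2 = 14,688,000 bytes.
Track B: 128,000 × 102 × 4 × 6 = 313,344,000 bytes.
Track C: 16,000 × 102 × 4 × 1 = 6,528,000 bytes.
Track D: 11,025 × 102 × 4 × 2 = 8,996,400 bytes.
Total = 343,556,400 bytes = 343.6 MB.

343.6 MB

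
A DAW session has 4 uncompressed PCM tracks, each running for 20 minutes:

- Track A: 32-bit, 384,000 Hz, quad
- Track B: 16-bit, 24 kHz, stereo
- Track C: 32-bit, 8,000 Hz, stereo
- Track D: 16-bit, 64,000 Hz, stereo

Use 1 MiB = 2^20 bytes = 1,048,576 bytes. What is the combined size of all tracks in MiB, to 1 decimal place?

7507.3 MiB

20 minutes = 1,200 s.
Track A: 384,000 × 1,200 × 4 × 4 = 7,372,800,000 bytes.
Track B: 24,000 × 1,200 × 2 × 2 = 115,200,000 bytes.
Track C: 8,000 × 1,200 × 4 × 2 = 76,800,000 bytes.
Track D: 64,000 × 1,200 × 2 × 2 = 307,200,000 bytes.
Total = 7,872,000,000 bytes = 7507.3 MiB.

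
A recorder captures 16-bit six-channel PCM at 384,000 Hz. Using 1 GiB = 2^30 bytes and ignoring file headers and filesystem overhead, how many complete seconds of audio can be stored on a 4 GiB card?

932 seconds

Uncompressed byte rate = 384,000 × 2 × 6 = 4,608,000 bytes/s.
Capacity = 4 × 1,073,741,824 = 4,294,967,296 bytes.
4,294,967,296 / 4,608,000 ≈ 932.07 s → 932 seconds.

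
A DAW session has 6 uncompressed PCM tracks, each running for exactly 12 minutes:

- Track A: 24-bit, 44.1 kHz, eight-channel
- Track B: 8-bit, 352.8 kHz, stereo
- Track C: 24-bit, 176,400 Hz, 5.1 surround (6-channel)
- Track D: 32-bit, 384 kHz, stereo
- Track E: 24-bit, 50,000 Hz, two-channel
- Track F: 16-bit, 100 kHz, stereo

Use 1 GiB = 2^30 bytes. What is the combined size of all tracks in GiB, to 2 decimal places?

5.84 GiB

exactly 12 minutes = 720 s.
Track A: 44,100 × 720 × 3 × 8 = 762,048,000 bytes.
Track B: 352,800 × 720 × 1 × 2 = 508,032,000 bytes.
Track C: 176,400 × 720 × 3 × 6 = 2,286,144,000 bytes.
Track D: 384,000 × 720 × 4 × 2 = 2,211,840,000 bytes.
Track E: 50,000 × 720 × 3 × 2 = 216,000,000 bytes.
Track F: 100,000 × 720 × 2 × 2 = 288,000,000 bytes.
Total = 6,272,064,000 bytes = 5.84 GiB.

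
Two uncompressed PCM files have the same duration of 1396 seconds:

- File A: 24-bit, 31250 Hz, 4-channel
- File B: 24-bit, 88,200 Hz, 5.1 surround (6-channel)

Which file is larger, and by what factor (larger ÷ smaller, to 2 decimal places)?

File A: 31,250 × 3 × 4 = 375,000 bytes/s.
File B: 88,200 × 3 × 6 = 1,587,600 bytes/s.
File B is larger; ratio = 2,216,289,600 / 523,500,000 = 4.23.

File B, by a factor of 4.23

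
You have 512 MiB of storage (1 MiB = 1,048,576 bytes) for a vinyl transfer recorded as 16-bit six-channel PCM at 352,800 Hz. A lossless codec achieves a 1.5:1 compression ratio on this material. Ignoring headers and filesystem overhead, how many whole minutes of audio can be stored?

3 minutes

Uncompressed byte rate = 352,800 × 2 × 6 = 4,233,600 bytes/s.
After 1.5:1 compression, effective rate ≈ 2822400 bytes/s.
Capacity = 512 × 1,048,576 = 536,870,912 bytes.
536,870,912 / effective rate ≈ 190.22 s → 3 minutes.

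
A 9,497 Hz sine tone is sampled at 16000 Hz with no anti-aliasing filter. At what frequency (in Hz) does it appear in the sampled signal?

Nyquist = 16,000/2 = 8,000 Hz; 9,497 Hz exceeds it.
Alias = |9,497 − 1×16,000| = |9,497 − 16,000| = 6,503 Hz.

6,503 Hz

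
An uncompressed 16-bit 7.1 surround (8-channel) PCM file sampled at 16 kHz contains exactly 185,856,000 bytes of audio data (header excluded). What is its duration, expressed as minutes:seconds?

12:06

Byte rate = 16,000 × 2 × 8 = 256,000 bytes/s.
Duration = 185,856,000 / 256,000 = 726 s.
726 s = 12:06.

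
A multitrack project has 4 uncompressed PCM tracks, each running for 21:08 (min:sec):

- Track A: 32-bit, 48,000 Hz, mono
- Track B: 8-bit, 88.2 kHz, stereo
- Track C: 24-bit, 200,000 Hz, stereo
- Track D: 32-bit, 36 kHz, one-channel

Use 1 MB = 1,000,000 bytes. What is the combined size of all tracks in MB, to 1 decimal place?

2171.3 MB

21:08 (min:sec) = 1,268 s.
Track A: 48,000 × 1,268 × 4 × 1 = 243,456,000 bytes.
Track B: 88,200 × 1,268 × 1 × 2 = 223,675,200 bytes.
Track C: 200,000 × 1,268 × 3 × 2 = 1,521,600,000 bytes.
Track D: 36,000 × 1,268 × 4 × 1 = 182,592,000 bytes.
Total = 2,171,323,200 bytes = 2171.3 MB.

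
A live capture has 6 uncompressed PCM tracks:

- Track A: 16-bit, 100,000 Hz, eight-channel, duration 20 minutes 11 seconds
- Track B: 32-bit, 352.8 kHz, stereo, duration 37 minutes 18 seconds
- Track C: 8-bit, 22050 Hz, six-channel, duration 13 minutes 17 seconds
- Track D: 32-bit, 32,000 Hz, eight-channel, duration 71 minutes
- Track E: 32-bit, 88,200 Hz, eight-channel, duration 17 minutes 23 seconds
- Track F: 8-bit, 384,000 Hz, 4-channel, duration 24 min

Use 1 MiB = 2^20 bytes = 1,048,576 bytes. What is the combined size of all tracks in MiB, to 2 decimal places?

Track A: 20 minutes 11 seconds = 1,211 s; 100,000 × 1,211 × 2 × 8 = 1,937,600,000 bytes.
Track B: 37 minutes 18 seconds = 2,238 s; 352,800 × 2,238 × 4 × 2 = 6,316,531,200 bytes.
Track C: 13 minutes 17 seconds = 797 s; 22,050 × 797 × 1 × 6 = 105,443,100 bytes.
Track D: 71 minutes = 4,260 s; 32,000 × 4,260 × 4 × 8 = 4,362,240,000 bytes.
Track E: 17 minutes 23 seconds = 1,043 s; 88,200 × 1,043 × 4 × 8 = 2,943,763,200 bytes.
Track F: 24 min = 1,440 s; 384,000 × 1,440 × 1 × 4 = 2,211,840,000 bytes.
Total = 17,877,417,500 bytes = 17049.23 MiB.

17049.23 MiB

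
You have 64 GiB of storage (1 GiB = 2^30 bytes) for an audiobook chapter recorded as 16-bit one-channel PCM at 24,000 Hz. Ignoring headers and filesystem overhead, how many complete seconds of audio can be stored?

1,431,655 seconds

Uncompressed byte rate = 24,000 × 2 × 1 = 48,000 bytes/s.
Capacity = 64 × 1,073,741,824 = 68,719,476,736 bytes.
68,719,476,736 / 48,000 ≈ 1431655.77 s → 1,431,655 seconds.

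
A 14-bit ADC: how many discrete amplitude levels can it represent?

16,384 levels

2^14 = 16,384.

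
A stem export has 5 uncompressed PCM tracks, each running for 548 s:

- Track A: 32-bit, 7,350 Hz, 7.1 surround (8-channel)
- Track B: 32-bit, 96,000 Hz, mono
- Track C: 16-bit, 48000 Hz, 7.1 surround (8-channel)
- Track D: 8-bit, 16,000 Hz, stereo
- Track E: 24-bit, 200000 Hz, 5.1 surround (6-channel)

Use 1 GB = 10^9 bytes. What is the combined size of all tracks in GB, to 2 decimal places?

2.75 GB

Track A: 7,350 × 548 × 4 × 8 = 128,889,600 bytes.
Track B: 96,000 × 548 × 4 × 1 = 210,432,000 bytes.
Track C: 48,000 × 548 × 2 × 8 = 420,864,000 bytes.
Track D: 16,000 × 548 × 1 × 2 = 17,536,000 bytes.
Track E: 200,000 × 548 × 3 × 6 = 1,972,800,000 bytes.
Total = 2,750,521,600 bytes = 2.75 GB.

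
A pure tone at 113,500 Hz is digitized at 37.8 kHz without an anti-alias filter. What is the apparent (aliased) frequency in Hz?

Nyquist = 37,800/2 = 18,900 Hz; 113,500 Hz exceeds it.
Alias = |113,500 − 3×37,800| = |113,500 − 113,400| = 100 Hz.

100 Hz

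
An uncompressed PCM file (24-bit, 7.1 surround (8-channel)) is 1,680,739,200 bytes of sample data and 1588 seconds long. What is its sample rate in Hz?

Bytes = sample_rate × seconds × bytes_per_sample × channels.
sample_rate = 1,680,739,200 / (1,588 × 3 × 8) = 1,680,739,200 / 38,112 = 44,100 Hz.

44,100 Hz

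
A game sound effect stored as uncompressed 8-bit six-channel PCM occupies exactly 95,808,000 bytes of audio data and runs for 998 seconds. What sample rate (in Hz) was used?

16,000 Hz

Bytes = sample_rate × seconds × bytes_per_sample × channels.
sample_rate = 95,808,000 / (998 × 1 × 6) = 95,808,000 / 5,988 = 16,000 Hz.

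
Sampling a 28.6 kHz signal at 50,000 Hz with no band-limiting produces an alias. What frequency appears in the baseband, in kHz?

21.4 kHz

Nyquist = 50,000/2 = 25,000 Hz; 28,600 Hz exceeds it.
Alias = |28,600 − 1×50,000| = |28,600 − 50,000| = 21,400 Hz = 21.4 kHz.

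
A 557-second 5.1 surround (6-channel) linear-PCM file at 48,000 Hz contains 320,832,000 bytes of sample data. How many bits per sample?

16 bits

Bytes per sample = 320,832,000 / (48,000 × 557 × 6) = 320,832,000 / 160,416,000 = 2.
Bit depth = 2 × 8 = 16 bits.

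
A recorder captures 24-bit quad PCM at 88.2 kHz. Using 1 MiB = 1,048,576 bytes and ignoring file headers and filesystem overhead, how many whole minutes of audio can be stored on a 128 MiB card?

Uncompressed byte rate = 88,200 × 3 × 4 = 1,058,400 bytes/s.
Capacity = 128 × 1,048,576 = 134,217,728 bytes.
134,217,728 / 1,058,400 ≈ 126.81 s → 2 minutes.

2 minutes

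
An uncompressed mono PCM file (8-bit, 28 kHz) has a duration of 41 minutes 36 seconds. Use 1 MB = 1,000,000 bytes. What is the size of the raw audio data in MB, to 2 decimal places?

Duration = 41 minutes 36 seconds = 2,496 s.
Bytes = 28,000 samples/s × 2,496 s × 1 bytes/sample × 1 ch = 69,888,000 bytes.
69,888,000 / 1,000,000 = 69.89 MB.

69.89 MB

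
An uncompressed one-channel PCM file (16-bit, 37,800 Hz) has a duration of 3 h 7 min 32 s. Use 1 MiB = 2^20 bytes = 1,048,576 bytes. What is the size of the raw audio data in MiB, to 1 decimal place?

Duration = 3 h 7 min 32 s = 11,252 s.
Bytes = 37,800 samples/s × 11,252 s × 2 bytes/sample × 1 ch = 850,651,200 bytes.
850,651,200 / 1,048,576 = 811.2 MiB.

811.2 MiB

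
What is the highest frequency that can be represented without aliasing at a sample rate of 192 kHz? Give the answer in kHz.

96 kHz

Nyquist frequency = sample rate / 2 = 192,000 / 2 = 96 kHz.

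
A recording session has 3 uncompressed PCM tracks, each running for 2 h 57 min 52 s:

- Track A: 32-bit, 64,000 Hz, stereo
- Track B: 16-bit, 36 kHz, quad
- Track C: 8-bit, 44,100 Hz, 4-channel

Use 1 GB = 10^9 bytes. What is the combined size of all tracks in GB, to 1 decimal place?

2 h 57 min 52 s = 10,672 s.
Track A: 64,000 × 10,672 × 4 × 2 = 5,464,064,000 bytes.
Track B: 36,000 × 10,672 × 2 × 4 = 3,073,536,000 bytes.
Track C: 44,100 × 10,672 × 1 × 4 = 1,882,540,800 bytes.
Total = 10,420,140,800 bytes = 10.4 GB.

10.4 GB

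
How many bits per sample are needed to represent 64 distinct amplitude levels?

log2(64) = 6.

6 bits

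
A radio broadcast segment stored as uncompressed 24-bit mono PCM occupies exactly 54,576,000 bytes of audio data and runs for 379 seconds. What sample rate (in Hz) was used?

Bytes = sample_rate × seconds × bytes_per_sample × channels.
sample_rate = 54,576,000 / (379 × 3 × 1) = 54,576,000 / 1,137 = 48,000 Hz.

48,000 Hz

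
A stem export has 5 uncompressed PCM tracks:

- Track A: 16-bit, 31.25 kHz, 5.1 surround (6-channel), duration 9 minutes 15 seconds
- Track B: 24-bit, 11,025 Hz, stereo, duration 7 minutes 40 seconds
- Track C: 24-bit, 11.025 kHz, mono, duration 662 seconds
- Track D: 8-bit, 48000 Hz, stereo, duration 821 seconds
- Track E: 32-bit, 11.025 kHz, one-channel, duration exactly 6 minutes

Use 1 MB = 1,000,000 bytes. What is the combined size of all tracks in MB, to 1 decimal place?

355.1 MB

Track A: 9 minutes 15 seconds = 555 s; 31,250 × 555 × 2 × 6 = 208,125,000 bytes.
Track B: 7 minutes 40 seconds = 460 s; 11,025 × 460 × 3 × 2 = 30,429,000 bytes.
Track C: 11,025 × 662 × 3 × 1 = 21,895,650 bytes.
Track D: 48,000 × 821 × 1 × 2 = 78,816,000 bytes.
Track E: exactly 6 minutes = 360 s; 11,025 × 360 × 4 × 1 = 15,876,000 bytes.
Total = 355,141,650 bytes = 355.1 MB.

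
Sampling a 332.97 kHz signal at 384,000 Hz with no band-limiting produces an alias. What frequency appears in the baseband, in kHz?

51.03 kHz

Nyquist = 384,000/2 = 192,000 Hz; 332,970 Hz exceeds it.
Alias = |332,970 − 1×384,000| = |332,970 − 384,000| = 51,030 Hz = 51.03 kHz.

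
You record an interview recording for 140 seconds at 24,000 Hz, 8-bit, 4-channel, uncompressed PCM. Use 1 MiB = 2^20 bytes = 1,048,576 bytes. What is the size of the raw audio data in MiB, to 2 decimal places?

12.82 MiB

Bytes = 24,000 samples/s × 140 s × 1 bytes/sample × 4 ch = 13,440,000 bytes.
13,440,000 / 1,048,576 = 12.82 MiB.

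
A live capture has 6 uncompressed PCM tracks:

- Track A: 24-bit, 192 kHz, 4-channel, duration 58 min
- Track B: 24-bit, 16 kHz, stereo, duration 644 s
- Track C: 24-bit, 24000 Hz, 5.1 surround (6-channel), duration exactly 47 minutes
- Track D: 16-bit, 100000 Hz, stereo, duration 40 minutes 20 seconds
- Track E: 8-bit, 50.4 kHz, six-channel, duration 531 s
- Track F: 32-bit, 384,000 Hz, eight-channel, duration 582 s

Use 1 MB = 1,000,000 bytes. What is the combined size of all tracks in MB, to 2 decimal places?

Track A: 58 min = 3,480 s; 192,000 × 3,480 × 3 × 4 = 8,017,920,000 bytes.
Track B: 16,000 × 644 × 3 × 2 = 61,824,000 bytes.
Track C: exactly 47 minutes = 2,820 s; 24,000 × 2,820 × 3 × 6 = 1,218,240,000 bytes.
Track D: 40 minutes 20 seconds = 2,420 s; 100,000 × 2,420 × 2 × 2 = 968,000,000 bytes.
Track E: 50,400 × 531 × 1 × 6 = 160,574,400 bytes.
Track F: 384,000 × 582 × 4 × 8 = 7,151,616,000 bytes.
Total = 17,578,174,400 bytes = 17578.17 MB.

17578.17 MB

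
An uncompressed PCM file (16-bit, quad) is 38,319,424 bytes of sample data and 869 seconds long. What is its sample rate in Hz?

Bytes = sample_rate × seconds × bytes_per_sample × channels.
sample_rate = 38,319,424 / (869 × 2 × 4) = 38,319,424 / 6,952 = 5,512 Hz.

5,512 Hz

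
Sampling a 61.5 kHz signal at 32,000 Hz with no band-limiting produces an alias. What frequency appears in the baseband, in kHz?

Nyquist = 32,000/2 = 16,000 Hz; 61,500 Hz exceeds it.
Alias = |61,500 − 2×32,000| = |61,500 − 64,000| = 2,500 Hz = 2.5 kHz.

2.5 kHz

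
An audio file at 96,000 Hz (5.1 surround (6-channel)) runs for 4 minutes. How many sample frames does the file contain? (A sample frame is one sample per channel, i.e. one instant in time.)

23,040,000 sample frames

4 minutes = 240 s.
96,000 samples/s × 240 s = 23,040,000 frames.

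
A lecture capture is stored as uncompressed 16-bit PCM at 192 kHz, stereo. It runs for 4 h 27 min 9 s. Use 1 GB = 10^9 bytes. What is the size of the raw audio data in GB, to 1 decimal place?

Duration = 4 h 27 min 9 s = 16,029 s.
Bytes = 192,000 samples/s × 16,029 s × 2 bytes/sample × 2 ch = 12,310,272,000 bytes.
12,310,272,000 / 1,000,000,000 = 12.3 GB.

12.3 GB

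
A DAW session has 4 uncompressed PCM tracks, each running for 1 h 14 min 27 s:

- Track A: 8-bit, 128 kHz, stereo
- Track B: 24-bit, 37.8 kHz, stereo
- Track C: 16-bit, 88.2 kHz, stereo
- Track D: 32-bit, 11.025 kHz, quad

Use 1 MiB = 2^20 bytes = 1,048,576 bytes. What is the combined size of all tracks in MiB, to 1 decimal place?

4311.2 MiB

1 h 14 min 27 s = 4,467 s.
Track A: 128,000 × 4,467 × 1 × 2 = 1,143,552,000 bytes.
Track B: 37,800 × 4,467 × 3 × 2 = 1,013,115,600 bytes.
Track C: 88,200 × 4,467 × 2 × 2 = 1,575,957,600 bytes.
Track D: 11,025 × 4,467 × 4 × 4 = 787,978,800 bytes.
Total = 4,520,604,000 bytes = 4311.2 MiB.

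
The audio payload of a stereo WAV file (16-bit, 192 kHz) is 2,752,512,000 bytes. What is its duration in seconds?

Byte rate = 192,000 × 2 × 2 = 768,000 bytes/s.
Duration = 2,752,512,000 / 768,000 = 3,584 s.

3,584 seconds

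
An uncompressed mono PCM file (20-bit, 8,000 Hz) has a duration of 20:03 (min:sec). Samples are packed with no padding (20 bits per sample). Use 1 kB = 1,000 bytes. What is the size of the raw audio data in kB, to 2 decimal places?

24060.00 kB

Duration = 20:03 (min:sec) = 1,203 s.
Bits = 8,000 × 1,203 × 20 × 1 = 192,480,000 bits = 24,060,000 bytes.
24,060,000 / 1,000 = 24060.00 kB.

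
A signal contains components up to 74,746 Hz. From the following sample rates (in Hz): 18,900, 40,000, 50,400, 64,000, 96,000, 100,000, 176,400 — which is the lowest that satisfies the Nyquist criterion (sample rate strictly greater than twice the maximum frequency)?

176,400 Hz

Need sample rate > 2 × 74,746 = 149,492 Hz.
Lowest listed rate above 149,492 Hz is 176,400 Hz.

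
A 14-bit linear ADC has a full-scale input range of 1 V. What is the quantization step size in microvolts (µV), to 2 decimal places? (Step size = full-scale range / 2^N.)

1 V / 2^14 = 1 / 16,384 V = 61.04 µV.

61.04 µV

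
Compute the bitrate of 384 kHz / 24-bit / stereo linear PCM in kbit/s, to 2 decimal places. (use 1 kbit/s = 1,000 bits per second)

18432.00 kbit/s

Bit rate = 384,000 × 24 × 2 = 18,432,000 bits/s.
= 18432.00 kbit/s.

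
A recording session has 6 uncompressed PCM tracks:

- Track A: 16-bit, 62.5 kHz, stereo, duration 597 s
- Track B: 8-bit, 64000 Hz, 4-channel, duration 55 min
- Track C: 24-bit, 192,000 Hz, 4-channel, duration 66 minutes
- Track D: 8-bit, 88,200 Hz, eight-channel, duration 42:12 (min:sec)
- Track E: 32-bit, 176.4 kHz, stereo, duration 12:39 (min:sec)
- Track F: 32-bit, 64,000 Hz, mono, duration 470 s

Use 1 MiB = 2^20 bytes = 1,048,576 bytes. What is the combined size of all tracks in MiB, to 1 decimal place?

Track A: 62,500 × 597 × 2 × 2 = 149,250,000 bytes.
Track B: 55 min = 3,300 s; 64,000 × 3,300 × 1 × 4 = 844,800,000 bytes.
Track C: 66 minutes = 3,960 s; 192,000 × 3,960 × 3 × 4 = 9,123,840,000 bytes.
Track D: 42:12 (min:sec) = 2,532 s; 88,200 × 2,532 × 1 × 8 = 1,786,579,200 bytes.
Track E: 12:39 (min:sec) = 759 s; 176,400 × 759 × 4 × 2 = 1,071,100,800 bytes.
Track F: 64,000 × 470 × 4 × 1 = 120,320,000 bytes.
Total = 13,095,890,000 bytes = 12489.2 MiB.

12489.2 MiB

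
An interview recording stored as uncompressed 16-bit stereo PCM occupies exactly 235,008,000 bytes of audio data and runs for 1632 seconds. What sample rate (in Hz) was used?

Bytes = sample_rate × seconds × bytes_per_sample × channels.
sample_rate = 235,008,000 / (1,632 × 2 × 2) = 235,008,000 / 6,528 = 36,000 Hz.

36,000 Hz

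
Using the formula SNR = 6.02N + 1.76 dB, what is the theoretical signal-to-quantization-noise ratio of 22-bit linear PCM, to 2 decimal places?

6.02 × 22 + 1.76 = 134.20 dB.

134.20 dB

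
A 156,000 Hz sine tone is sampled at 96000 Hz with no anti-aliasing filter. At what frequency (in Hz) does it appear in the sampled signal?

36,000 Hz

Nyquist = 96,000/2 = 48,000 Hz; 156,000 Hz exceeds it.
Alias = |156,000 − 2×96,000| = |156,000 − 192,000| = 36,000 Hz.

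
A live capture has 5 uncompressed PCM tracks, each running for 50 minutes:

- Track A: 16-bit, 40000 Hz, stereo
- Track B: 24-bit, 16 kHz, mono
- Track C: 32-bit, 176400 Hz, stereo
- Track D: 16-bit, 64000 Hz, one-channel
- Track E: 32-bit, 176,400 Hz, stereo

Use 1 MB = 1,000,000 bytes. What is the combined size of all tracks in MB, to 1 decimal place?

9475.2 MB

50 minutes = 3,000 s.
Track A: 40,000 × 3,000 × 2 × 2 = 480,000,000 bytes.
Track B: 16,000 × 3,000 × 3 × 1 = 144,000,000 bytes.
Track C: 176,400 × 3,000 × 4 × 2 = 4,233,600,000 bytes.
Track D: 64,000 × 3,000 × 2 × 1 = 384,000,000 bytes.
Track E: 176,400 × 3,000 × 4 × 2 = 4,233,600,000 bytes.
Total = 9,475,200,000 bytes = 9475.2 MB.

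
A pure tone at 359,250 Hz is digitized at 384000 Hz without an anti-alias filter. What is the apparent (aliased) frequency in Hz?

Nyquist = 384,000/2 = 192,000 Hz; 359,250 Hz exceeds it.
Alias = |359,250 − 1×384,000| = |359,250 − 384,000| = 24,750 Hz.

24,750 Hz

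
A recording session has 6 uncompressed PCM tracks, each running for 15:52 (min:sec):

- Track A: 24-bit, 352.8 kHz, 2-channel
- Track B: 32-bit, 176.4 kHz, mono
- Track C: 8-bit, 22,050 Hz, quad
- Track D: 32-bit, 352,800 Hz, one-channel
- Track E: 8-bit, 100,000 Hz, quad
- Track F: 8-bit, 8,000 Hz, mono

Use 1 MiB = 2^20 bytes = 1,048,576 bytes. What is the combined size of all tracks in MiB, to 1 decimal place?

4294.2 MiB

15:52 (min:sec) = 952 s.
Track A: 352,800 × 952 × 3 × 2 = 2,015,193,600 bytes.
Track B: 176,400 × 952 × 4 × 1 = 671,731,200 bytes.
Track C: 22,050 × 952 × 1 × 4 = 83,966,400 bytes.
Track D: 352,800 × 952 × 4 × 1 = 1,343,462,400 bytes.
Track E: 100,000 × 952 × 1 × 4 = 380,800,000 bytes.
Track F: 8,000 × 952 × 1 × 1 = 7,616,000 bytes.
Total = 4,502,769,600 bytes = 4294.2 MiB.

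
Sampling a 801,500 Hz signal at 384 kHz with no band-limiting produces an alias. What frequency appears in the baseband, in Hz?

Nyquist = 384,000/2 = 192,000 Hz; 801,500 Hz exceeds it.
Alias = |801,500 − 2×384,000| = |801,500 − 768,000| = 33,500 Hz.

33,500 Hz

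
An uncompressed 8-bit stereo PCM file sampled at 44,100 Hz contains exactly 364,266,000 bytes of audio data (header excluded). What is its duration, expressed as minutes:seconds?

68:50

Byte rate = 44,100 × 1 × 2 = 88,200 bytes/s.
Duration = 364,266,000 / 88,200 = 4,130 s.
4,130 s = 68:50.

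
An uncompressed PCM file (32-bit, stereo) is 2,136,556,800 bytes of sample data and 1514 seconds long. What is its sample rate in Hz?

Bytes = sample_rate × seconds × bytes_per_sample × channels.
sample_rate = 2,136,556,800 / (1,514 × 4 × 2) = 2,136,556,800 / 12,112 = 176,400 Hz.

176,400 Hz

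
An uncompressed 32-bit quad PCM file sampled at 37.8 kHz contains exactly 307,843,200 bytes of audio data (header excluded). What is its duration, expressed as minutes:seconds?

Byte rate = 37,800 × 4 × 4 = 604,800 bytes/s.
Duration = 307,843,200 / 604,800 = 509 s.
509 s = 8:29.

8:29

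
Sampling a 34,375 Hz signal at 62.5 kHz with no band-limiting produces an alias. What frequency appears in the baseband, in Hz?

28,125 Hz

Nyquist = 62,500/2 = 31,250 Hz; 34,375 Hz exceeds it.
Alias = |34,375 − 1×62,500| = |34,375 − 62,500| = 28,125 Hz.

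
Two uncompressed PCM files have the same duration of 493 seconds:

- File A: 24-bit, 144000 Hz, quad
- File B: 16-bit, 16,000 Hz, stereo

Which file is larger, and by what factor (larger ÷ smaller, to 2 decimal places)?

File A: 144,000 × 3 × 4 = 1,728,000 bytes/s.
File B: 16,000 × 2 × 2 = 64,000 bytes/s.
File A is larger; ratio = 851,904,000 / 31,552,000 = 27.00.

File A, by a factor of 27.00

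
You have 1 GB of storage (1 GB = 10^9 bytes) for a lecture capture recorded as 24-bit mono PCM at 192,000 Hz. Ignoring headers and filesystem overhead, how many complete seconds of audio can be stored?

Uncompressed byte rate = 192,000 × 3 × 1 = 576,000 bytes/s.
Capacity = 1 × 1,000,000,000 = 1,000,000,000 bytes.
1,000,000,000 / 576,000 ≈ 1736.11 s → 1,736 seconds.

1,736 seconds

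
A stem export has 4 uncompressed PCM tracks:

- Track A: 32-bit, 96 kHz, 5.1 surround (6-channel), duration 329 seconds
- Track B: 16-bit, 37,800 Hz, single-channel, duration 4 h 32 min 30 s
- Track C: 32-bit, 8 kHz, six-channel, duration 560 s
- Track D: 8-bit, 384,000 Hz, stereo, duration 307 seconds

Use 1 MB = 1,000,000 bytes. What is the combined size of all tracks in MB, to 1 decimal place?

2337.4 MB

Track A: 96,000 × 329 × 4 × 6 = 758,016,000 bytes.
Track B: 4 h 32 min 30 s = 16,350 s; 37,800 × 16,350 × 2 × 1 = 1,236,060,000 bytes.
Track C: 8,000 × 560 × 4 × 6 = 107,520,000 bytes.
Track D: 384,000 × 307 × 1 × 2 = 235,776,000 bytes.
Total = 2,337,372,000 bytes = 2337.4 MB.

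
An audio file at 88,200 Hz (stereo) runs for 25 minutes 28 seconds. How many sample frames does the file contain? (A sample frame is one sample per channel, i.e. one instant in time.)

134,769,600 sample frames

25 minutes 28 seconds = 1,528 s.
88,200 samples/s × 1,528 s = 134,769,600 frames.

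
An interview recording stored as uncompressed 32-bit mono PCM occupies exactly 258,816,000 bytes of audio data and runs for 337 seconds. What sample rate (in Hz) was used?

192,000 Hz

Bytes = sample_rate × seconds × bytes_per_sample × channels.
sample_rate = 258,816,000 / (337 × 4 × 1) = 258,816,000 / 1,348 = 192,000 Hz.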